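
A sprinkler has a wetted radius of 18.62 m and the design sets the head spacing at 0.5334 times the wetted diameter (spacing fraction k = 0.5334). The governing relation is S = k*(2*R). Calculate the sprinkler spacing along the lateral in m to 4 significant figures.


S = 0.5334 * (2 * 18.62) = 19.86 m
Therefore the sprinkler spacing along the lateral = 19.86 m.


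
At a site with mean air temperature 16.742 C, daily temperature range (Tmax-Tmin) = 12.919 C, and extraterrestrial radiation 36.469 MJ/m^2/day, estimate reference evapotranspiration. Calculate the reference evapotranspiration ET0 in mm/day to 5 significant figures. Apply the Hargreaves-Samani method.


Approach: apply the Hargreaves-Samani method, ET0 = 0.0023*(Tmean+17.8)*sqrt(Tmax-Tmin)*0.408*Ra.
ET0 = 0.0023*(16.742+17.8)*sqrt(12.919)*0.408*36.469 = 4.2489 mm/day
Therefore the reference evapotranspiration ET0 = 4.2489 mm/day.


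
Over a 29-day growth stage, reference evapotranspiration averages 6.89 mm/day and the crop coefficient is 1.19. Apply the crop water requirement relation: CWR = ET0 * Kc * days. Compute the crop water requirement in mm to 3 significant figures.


CWR = 6.89 * 1.19 * 29 = 238 mm
Therefore the crop water requirement = 238 mm.


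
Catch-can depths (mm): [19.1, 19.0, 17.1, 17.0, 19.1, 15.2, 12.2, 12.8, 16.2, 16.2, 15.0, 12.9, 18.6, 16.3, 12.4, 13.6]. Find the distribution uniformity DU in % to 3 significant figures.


Approach: apply the low-quarter distribution uniformity, DU = (mean of lowest quarter of readings / overall mean)*100.
sorted lowest 4 of 16: [12.2, 12.4, 12.8, 12.9] -> mean = 12.575 mm
overall mean = 15.794 mm
DU = (12.575/15.794)*100 = 79.6 %
Therefore the distribution uniformity DU = 79.6 %.


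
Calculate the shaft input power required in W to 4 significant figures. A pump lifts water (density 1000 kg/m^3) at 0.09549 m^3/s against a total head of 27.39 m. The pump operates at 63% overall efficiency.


Approach: apply hydraulic power then efficiency conversion, P = rho*g*Q*H; P_in = P/eta.
Step 1 — hydraulic power (P = rho*g*Q*H):
  P = 1000 * 9.81 * 0.09549 * 27.39 = 25657.8 W
Step 2 — input power: P_in = P/eta = 25657.8 / 0.63 = 40730 W
Therefore the shaft input power required = 40730 W.


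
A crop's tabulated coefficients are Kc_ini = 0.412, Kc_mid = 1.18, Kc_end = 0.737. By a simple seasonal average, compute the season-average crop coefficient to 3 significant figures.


Approach: apply a simple seasonal average, Kc_avg = (Kc_ini + Kc_mid + Kc_end)/3.
Kc_avg = (0.412 + 1.18 + 0.737)/3 = 0.776
Therefore the season-average crop coefficient = 0.776.


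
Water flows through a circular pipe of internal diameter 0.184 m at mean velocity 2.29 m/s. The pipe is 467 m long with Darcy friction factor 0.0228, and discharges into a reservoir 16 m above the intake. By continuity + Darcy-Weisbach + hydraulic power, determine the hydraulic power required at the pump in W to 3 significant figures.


Approach: apply continuity + Darcy-Weisbach + hydraulic power, Q = A*v; hf = f*(L/D)*(v^2/(2g)); H = static + hf; P = rho*g*Q*H.
Step 1 — flow rate (continuity, Q = A*v):
  A = pi*(0.184/2)^2 = 0.026590 m^2
  Q = 0.026590 * 2.29 = 0.060892 m^3/s
Step 2 — friction head loss (Darcy-Weisbach):
  hf = 0.0228 * (467/0.184) * (2.29^2 / (2*9.81))
  hf = 15.467 m
Step 3 — total head: H = 16 + 15.467 = 31.467 m
Step 4 — hydraulic power (P = rho*g*Q*H):
  P = 1000 * 9.81 * 0.060892 * 31.467 = 18800 W
Therefore the hydraulic power required at the pump = 18800 W.


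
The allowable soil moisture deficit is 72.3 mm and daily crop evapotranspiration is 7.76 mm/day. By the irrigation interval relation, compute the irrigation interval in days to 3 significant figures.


Approach: apply the irrigation interval relation, interval = SMD / ETc.
interval = 72.3 / 7.76 = 9.32 days
Therefore the irrigation interval = 9.32 days.


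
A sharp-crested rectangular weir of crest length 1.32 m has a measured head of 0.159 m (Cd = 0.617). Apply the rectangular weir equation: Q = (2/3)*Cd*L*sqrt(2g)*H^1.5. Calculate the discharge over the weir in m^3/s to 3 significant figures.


Q = (2/3)*0.617*1.32*sqrt(2*9.81)*0.159^1.5 = 0.152 m^3/s
Therefore the discharge over the weir = 0.152 m^3/s.


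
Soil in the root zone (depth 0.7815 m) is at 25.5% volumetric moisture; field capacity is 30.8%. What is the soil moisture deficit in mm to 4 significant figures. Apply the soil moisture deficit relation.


Approach: apply the soil moisture deficit relation, SMD = (FC - theta)/100 * depth * 1000.
SMD = (30.8 - 25.5)/100 * 0.7815 * 1000 = 41.42 mm
Therefore the soil moisture deficit = 41.42 mm.


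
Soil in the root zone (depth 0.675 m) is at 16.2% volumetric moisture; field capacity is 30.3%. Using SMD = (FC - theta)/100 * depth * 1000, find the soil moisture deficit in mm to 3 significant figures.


SMD = (30.3 - 16.2)/100 * 0.675 * 1000 = 95.2 mm
Therefore the soil moisture deficit = 95.2 mm.


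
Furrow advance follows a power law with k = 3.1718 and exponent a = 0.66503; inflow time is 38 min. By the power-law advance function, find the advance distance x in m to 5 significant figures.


Approach: apply the power-law advance function, x = k*t^a.
x = 3.1718 * 38^0.66503 = 35.638 m
Therefore the advance distance x = 35.638 m.


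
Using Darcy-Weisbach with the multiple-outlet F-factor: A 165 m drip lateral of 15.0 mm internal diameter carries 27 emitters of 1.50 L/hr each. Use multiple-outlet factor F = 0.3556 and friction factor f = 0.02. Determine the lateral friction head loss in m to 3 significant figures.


Approach: apply Darcy-Weisbach with the multiple-outlet F-factor, Q = n*q/(3600*1000) m^3/s; v = Q/A; hf = F*f*(L/D)*(v^2/(2g)).
Q = 27*1.50/(3600*1000) = 1.1250e-05 m^3/s
A = pi*(15.0e-3/2)^2 = 1.7671e-04 m^2, so v = Q/A = 0.063662 m/s
hf = 0.3556*0.02*(165/0.0150)*(0.063662^2/(2*9.81)) = 0.0162 m
Therefore the lateral friction head loss = 0.0162 m.


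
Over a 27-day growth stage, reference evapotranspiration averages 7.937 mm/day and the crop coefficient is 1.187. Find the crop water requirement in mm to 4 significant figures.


Approach: apply the crop water requirement relation, CWR = ET0 * Kc * days.
CWR = 7.937 * 1.187 * 27 = 254.4 mm
Therefore the crop water requirement = 254.4 mm.


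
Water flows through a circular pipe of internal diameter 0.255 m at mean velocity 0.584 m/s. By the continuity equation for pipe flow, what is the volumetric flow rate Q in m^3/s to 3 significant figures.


Approach: apply the continuity equation for pipe flow, Q = A * v with A = pi*(D/2)^2.
A = pi*(0.255/2)^2 = 0.051071 m^2
Q = 0.051071 * 0.584 = 0.0298 m^3/s
Therefore the volumetric flow rate Q = 0.0298 m^3/s.


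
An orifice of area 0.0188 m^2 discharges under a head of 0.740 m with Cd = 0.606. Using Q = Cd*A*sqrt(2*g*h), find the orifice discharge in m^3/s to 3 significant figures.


Q = 0.606 * 0.0188 * sqrt(2*9.81*0.740) = 0.0434 m^3/s
Therefore the orifice discharge = 0.0434 m^3/s.


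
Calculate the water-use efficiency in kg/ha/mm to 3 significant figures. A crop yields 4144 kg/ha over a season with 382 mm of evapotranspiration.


Approach: apply the water-use efficiency ratio, WUE = yield/ET.
WUE = 4144 / 382 = 10.8 kg/ha/mm
Therefore the water-use efficiency = 10.8 kg/ha/mm.


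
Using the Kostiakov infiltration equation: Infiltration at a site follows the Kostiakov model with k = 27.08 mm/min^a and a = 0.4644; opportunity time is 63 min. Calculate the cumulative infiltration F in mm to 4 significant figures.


Approach: apply the Kostiakov infiltration equation, F = k*t^a.
F = 27.08 * 63^0.4644 = 185.5 mm
Therefore the cumulative infiltration F = 185.5 mm.


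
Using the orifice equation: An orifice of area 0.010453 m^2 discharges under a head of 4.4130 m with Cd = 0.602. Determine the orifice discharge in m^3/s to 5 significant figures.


Approach: apply the orifice equation, Q = Cd*A*sqrt(2*g*h).
Q = 0.602 * 0.010453 * sqrt(2*9.81*4.4130) = 0.058554 m^3/s
Therefore the orifice discharge = 0.058554 m^3/s.


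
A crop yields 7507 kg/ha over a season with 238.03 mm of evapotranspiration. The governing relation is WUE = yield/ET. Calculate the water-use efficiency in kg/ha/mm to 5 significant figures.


WUE = 7507 / 238.03 = 31.538 kg/ha/mm
Therefore the water-use efficiency = 31.538 kg/ha/mm.


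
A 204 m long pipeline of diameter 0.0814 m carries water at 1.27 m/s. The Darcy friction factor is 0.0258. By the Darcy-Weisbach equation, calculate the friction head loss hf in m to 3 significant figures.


Approach: apply the Darcy-Weisbach equation, hf = f*(L/D)*(v^2/(2g)).
hf = 0.0258 * (204/0.0814) * (1.27^2 / (2*9.81))
hf = 5.32 m
Therefore the friction head loss hf = 5.32 m.


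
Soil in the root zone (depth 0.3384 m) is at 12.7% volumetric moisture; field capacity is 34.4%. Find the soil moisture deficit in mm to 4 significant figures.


Approach: apply the soil moisture deficit relation, SMD = (FC - theta)/100 * depth * 1000.
SMD = (34.4 - 12.7)/100 * 0.3384 * 1000 = 73.43 mm
Therefore the soil moisture deficit = 73.43 mm.


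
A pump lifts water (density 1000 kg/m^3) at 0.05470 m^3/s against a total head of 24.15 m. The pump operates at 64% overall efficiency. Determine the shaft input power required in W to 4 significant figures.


Approach: apply hydraulic power then efficiency conversion, P = rho*g*Q*H; P_in = P/eta.
Step 1 — hydraulic power (P = rho*g*Q*H):
  P = 1000 * 9.81 * 0.05470 * 24.15 = 12959.1 W
Step 2 — input power: P_in = P/eta = 12959.1 / 0.64 = 20250 W
Therefore the shaft input power required = 20250 W.


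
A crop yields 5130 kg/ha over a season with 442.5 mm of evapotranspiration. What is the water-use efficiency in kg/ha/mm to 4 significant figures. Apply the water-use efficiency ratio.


Approach: apply the water-use efficiency ratio, WUE = yield/ET.
WUE = 5130 / 442.5 = 11.59 kg/ha/mm
Therefore the water-use efficiency = 11.59 kg/ha/mm.


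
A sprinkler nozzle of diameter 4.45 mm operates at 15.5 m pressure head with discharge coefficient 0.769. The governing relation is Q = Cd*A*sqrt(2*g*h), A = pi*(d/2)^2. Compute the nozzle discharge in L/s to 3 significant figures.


A = pi*(4.45e-3/2)^2 = 1.5553e-05 m^2
Q = 0.769 * 1.5553e-05 * sqrt(2*9.81*15.5) * 1000 = 0.209 L/s
Therefore the nozzle discharge = 0.209 L/s.


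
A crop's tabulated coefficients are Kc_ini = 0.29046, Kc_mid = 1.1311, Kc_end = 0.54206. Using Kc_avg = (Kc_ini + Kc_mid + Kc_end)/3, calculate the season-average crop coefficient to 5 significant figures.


Kc_avg = (0.29046 + 1.1311 + 0.54206)/3 = 0.65454
Therefore the season-average crop coefficient = 0.65454.


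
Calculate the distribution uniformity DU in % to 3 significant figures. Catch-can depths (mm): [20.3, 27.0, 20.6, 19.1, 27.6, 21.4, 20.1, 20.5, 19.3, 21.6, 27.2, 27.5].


Approach: apply the low-quarter distribution uniformity, DU = (mean of lowest quarter of readings / overall mean)*100.
sorted lowest 3 of 12: [19.1, 19.3, 20.1] -> mean = 19.500 mm
overall mean = 22.683 mm
DU = (19.500/22.683)*100 = 86.0 %
Therefore the distribution uniformity DU = 86.0 %.


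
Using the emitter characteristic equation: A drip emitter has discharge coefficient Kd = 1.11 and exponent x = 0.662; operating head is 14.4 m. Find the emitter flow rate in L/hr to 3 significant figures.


Approach: apply the emitter characteristic equation, q = Kd * h^x.
q = 1.11 * 14.4^0.662 = 6.49 L/hr
Therefore the emitter flow rate = 6.49 L/hr.


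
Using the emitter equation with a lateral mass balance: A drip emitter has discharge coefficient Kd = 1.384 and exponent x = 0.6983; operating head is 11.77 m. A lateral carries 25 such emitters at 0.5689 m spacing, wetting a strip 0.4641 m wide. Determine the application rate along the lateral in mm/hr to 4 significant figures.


Approach: apply the emitter equation with a lateral mass balance, q = Kd*h^x; Q = n*q; rate = Q/(n*spacing*width).
Step 1 — single emitter flow (q = Kd*h^x):
  q = 1.384 * 11.77^0.6983 = 7.74211 L/hr
Step 2 — total lateral flow: Q = 25 * 7.74211 = 193.553 L/hr
Step 3 — wetted area: A = 25 * 0.5689 * 0.4641 = 6.60066 m^2
Step 4 — application rate: Q/A = 193.553/6.60066 = 29.32 mm/hr
Therefore the application rate along the lateral = 29.32 mm/hr.


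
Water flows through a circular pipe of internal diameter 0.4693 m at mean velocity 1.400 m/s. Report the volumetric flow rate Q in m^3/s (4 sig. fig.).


Approach: apply the continuity equation for pipe flow, Q = A * v with A = pi*(D/2)^2.
A = pi*(0.4693/2)^2 = 0.172978 m^2
Q = 0.172978 * 1.400 = 0.2422 m^3/s
Therefore the volumetric flow rate Q = 0.2422 m^3/s.


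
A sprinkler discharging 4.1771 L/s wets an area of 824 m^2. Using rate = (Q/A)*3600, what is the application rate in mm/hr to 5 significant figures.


rate = (4.1771 / 824) * 3600 = 18.249 mm/hr
Therefore the application rate = 18.249 mm/hr.


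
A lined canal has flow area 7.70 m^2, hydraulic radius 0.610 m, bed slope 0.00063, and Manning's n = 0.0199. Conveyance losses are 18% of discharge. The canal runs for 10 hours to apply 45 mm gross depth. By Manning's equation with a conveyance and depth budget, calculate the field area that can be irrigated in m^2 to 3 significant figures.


Approach: apply Manning's equation with a conveyance and depth budget, Q = (1/n)*A*R^(2/3)*S^(1/2); Q_field = Q*(1-loss); Area = Q_field*t/(d/1000).
Step 1 — canal discharge (Manning's equation):
  Q = (1/0.0199) * 7.70 * 0.610^(2/3) * 0.00063^(1/2) = 6.9855 m^3/s
Step 2 — delivered flow: Q_field = 6.9855*(1 - 18/100) = 5.7281 m^3/s
Step 3 — volume delivered: V = 5.7281 * 10*3600 = 206210 m^3
Step 4 — area served: A = V / (depth/1000) = 206210 / 0.045 = 4580000 m^2
Therefore the field area that can be irrigated = 4580000 m^2.


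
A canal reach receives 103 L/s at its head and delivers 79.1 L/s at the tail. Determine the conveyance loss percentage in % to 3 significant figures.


Approach: apply the conveyance loss ratio, loss% = ((Q_head - Q_tail)/Q_head)*100.
loss = ((103 - 79.1)/103)*100 = 23.2 %
Therefore the conveyance loss percentage = 23.2 %.


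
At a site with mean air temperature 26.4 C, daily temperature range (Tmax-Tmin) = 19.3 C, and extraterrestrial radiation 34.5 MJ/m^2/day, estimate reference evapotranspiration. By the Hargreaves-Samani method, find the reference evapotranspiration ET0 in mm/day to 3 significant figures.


Approach: apply the Hargreaves-Samani method, ET0 = 0.0023*(Tmean+17.8)*sqrt(Tmax-Tmin)*0.408*Ra.
ET0 = 0.0023*(26.4+17.8)*sqrt(19.3)*0.408*34.5 = 6.29 mm/day
Therefore the reference evapotranspiration ET0 = 6.29 mm/day.


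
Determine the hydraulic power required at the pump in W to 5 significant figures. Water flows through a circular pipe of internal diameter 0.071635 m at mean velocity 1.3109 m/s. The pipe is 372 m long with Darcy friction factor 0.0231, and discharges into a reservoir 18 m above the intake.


Approach: apply continuity + Darcy-Weisbach + hydraulic power, Q = A*v; hf = f*(L/D)*(v^2/(2g)); H = static + hf; P = rho*g*Q*H.
Step 1 — flow rate (continuity, Q = A*v):
  A = pi*(0.071635/2)^2 = 0.004030328 m^2
  Q = 0.004030328 * 1.3109 = 0.005283357 m^3/s
Step 2 — friction head loss (Darcy-Weisbach):
  hf = 0.0231 * (372/0.071635) * (1.3109^2 / (2*9.81))
  hf = 10.50678 m
Step 3 — total head: H = 18 + 10.50678 = 28.50678 m
Step 4 — hydraulic power (P = rho*g*Q*H):
  P = 1000 * 9.81 * 0.005283357 * 28.50678 = 1477.5 W
Therefore the hydraulic power required at the pump = 1477.5 W.


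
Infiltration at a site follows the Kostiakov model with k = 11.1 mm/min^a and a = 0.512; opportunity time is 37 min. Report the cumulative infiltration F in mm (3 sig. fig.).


Approach: apply the Kostiakov infiltration equation, F = k*t^a.
F = 11.1 * 37^0.512 = 70.5 mm
Therefore the cumulative infiltration F = 70.5 mm.


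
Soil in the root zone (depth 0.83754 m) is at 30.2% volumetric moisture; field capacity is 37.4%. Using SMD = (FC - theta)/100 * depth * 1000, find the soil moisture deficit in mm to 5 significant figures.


SMD = (37.4 - 30.2)/100 * 0.83754 * 1000 = 60.303 mm
Therefore the soil moisture deficit = 60.303 mm.


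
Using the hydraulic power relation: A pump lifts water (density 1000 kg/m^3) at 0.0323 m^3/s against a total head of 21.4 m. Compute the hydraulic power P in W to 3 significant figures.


Approach: apply the hydraulic power relation, P = rho*g*Q*H.
P = 1000 * 9.81 * 0.0323 * 21.4 = 6780 W
Therefore the hydraulic power P = 6780 W.


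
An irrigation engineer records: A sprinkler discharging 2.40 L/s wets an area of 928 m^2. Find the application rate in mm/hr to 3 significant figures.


Approach: apply the application rate relation, rate = (Q/A)*3600.
rate = (2.40 / 928) * 3600 = 9.31 mm/hr
Therefore the application rate = 9.31 mm/hr.


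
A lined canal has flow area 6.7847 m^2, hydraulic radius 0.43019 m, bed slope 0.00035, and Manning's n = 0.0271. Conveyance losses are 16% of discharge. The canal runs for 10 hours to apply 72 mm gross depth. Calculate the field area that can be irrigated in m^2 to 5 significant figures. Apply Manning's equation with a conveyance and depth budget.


Approach: apply Manning's equation with a conveyance and depth budget, Q = (1/n)*A*R^(2/3)*S^(1/2); Q_field = Q*(1-loss); Area = Q_field*t/(d/1000).
Step 1 — canal discharge (Manning's equation):
  Q = (1/0.0271) * 6.7847 * 0.43019^(2/3) * 0.00035^(1/2) = 2.669125 m^3/s
Step 2 — delivered flow: Q_field = 2.669125*(1 - 16/100) = 2.242065 m^3/s
Step 3 — volume delivered: V = 2.242065 * 10*3600 = 80714.34 m^3
Step 4 — area served: A = V / (depth/1000) = 80714.34 / 0.072 = 1121000 m^2
Therefore the field area that can be irrigated = 1121000 m^2.


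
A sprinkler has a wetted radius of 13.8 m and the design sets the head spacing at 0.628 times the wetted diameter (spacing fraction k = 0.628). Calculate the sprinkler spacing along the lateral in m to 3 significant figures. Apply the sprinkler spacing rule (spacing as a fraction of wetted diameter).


Approach: apply the sprinkler spacing rule (spacing as a fraction of wetted diameter), S = k*(2*R).
S = 0.628 * (2 * 13.8) = 17.3 m
Therefore the sprinkler spacing along the lateral = 17.3 m.


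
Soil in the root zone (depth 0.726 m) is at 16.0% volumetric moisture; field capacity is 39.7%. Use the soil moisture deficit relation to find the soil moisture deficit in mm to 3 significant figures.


Approach: apply the soil moisture deficit relation, SMD = (FC - theta)/100 * depth * 1000.
SMD = (39.7 - 16.0)/100 * 0.726 * 1000 = 172 mm
Therefore the soil moisture deficit = 172 mm.


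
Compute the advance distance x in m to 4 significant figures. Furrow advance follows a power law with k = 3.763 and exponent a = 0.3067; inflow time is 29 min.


Approach: apply the power-law advance function, x = k*t^a.
x = 3.763 * 29^0.3067 = 10.57 m
Therefore the advance distance x = 10.57 m.


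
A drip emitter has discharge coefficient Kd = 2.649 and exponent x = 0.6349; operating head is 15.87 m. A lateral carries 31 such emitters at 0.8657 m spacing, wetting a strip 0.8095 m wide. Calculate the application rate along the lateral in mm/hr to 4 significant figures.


Approach: apply the emitter equation with a lateral mass balance, q = Kd*h^x; Q = n*q; rate = Q/(n*spacing*width).
Step 1 — single emitter flow (q = Kd*h^x):
  q = 2.649 * 15.87^0.6349 = 15.3225 L/hr
Step 2 — total lateral flow: Q = 31 * 15.3225 = 474.996 L/hr
Step 3 — wetted area: A = 31 * 0.8657 * 0.8095 = 21.7243 m^2
Step 4 — application rate: Q/A = 474.996/21.7243 = 21.86 mm/hr
Therefore the application rate along the lateral = 21.86 mm/hr.


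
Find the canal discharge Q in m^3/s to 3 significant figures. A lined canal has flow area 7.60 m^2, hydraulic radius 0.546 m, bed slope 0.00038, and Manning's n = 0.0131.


Approach: apply Manning's equation, Q = (1/n)*A*R^(2/3)*S^(1/2).
Q = (1/0.0131) * 7.60 * 0.546^(2/3) * 0.00038^(1/2) = 7.55 m^3/s
Therefore the canal discharge Q = 7.55 m^3/s.


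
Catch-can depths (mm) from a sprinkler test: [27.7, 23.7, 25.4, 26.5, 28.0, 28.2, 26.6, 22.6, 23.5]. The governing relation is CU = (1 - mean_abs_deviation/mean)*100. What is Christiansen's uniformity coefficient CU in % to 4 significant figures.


mean = 25.8000 mm
mean |d_i - mean| = 1.77778 mm
CU = (1 - 1.77778/25.8000)*100 = 93.11 %
Therefore Christiansen's uniformity coefficient CU = 93.11 %.


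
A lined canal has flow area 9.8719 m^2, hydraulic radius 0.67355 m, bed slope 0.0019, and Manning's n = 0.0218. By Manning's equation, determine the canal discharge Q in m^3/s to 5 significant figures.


Approach: apply Manning's equation, Q = (1/n)*A*R^(2/3)*S^(1/2).
Q = (1/0.0218) * 9.8719 * 0.67355^(2/3) * 0.0019^(1/2) = 15.167 m^3/s
Therefore the canal discharge Q = 15.167 m^3/s.


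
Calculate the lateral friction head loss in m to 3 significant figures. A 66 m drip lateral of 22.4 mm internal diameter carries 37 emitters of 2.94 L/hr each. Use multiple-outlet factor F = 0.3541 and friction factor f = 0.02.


Approach: apply Darcy-Weisbach with the multiple-outlet F-factor, Q = n*q/(3600*1000) m^3/s; v = Q/A; hf = F*f*(L/D)*(v^2/(2g)).
Q = 37*2.94/(3600*1000) = 3.0217e-05 m^3/s
A = pi*(22.4e-3/2)^2 = 3.9408e-04 m^2, so v = Q/A = 0.076676 m/s
hf = 0.3541*0.02*(66/0.0224)*(0.076676^2/(2*9.81)) = 0.00625 m
Therefore the lateral friction head loss = 0.00625 m.


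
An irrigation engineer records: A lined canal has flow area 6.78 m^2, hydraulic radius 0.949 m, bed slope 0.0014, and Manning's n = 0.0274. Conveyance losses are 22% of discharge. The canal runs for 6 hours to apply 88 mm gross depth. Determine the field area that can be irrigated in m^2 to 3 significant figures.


Approach: apply Manning's equation with a conveyance and depth budget, Q = (1/n)*A*R^(2/3)*S^(1/2); Q_field = Q*(1-loss); Area = Q_field*t/(d/1000).
Step 1 — canal discharge (Manning's equation):
  Q = (1/0.0274) * 6.78 * 0.949^(2/3) * 0.0014^(1/2) = 8.9410 m^3/s
Step 2 — delivered flow: Q_field = 8.9410*(1 - 22/100) = 6.9740 m^3/s
Step 3 — volume delivered: V = 6.9740 * 6*3600 = 150640 m^3
Step 4 — area served: A = V / (depth/1000) = 150640 / 0.088 = 1710000 m^2
Therefore the field area that can be irrigated = 1710000 m^2.


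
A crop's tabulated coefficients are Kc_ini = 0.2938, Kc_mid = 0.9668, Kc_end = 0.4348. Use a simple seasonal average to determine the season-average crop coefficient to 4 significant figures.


Approach: apply a simple seasonal average, Kc_avg = (Kc_ini + Kc_mid + Kc_end)/3.
Kc_avg = (0.2938 + 0.9668 + 0.4348)/3 = 0.5651
Therefore the season-average crop coefficient = 0.5651.


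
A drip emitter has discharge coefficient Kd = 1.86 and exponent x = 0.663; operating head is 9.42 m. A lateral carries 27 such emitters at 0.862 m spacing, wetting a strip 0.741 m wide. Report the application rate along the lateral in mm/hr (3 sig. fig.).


Approach: apply the emitter equation with a lateral mass balance, q = Kd*h^x; Q = n*q; rate = Q/(n*spacing*width).
Step 1 — single emitter flow (q = Kd*h^x):
  q = 1.86 * 9.42^0.663 = 8.2283 L/hr
Step 2 — total lateral flow: Q = 27 * 8.2283 = 222.16 L/hr
Step 3 — wetted area: A = 27 * 0.862 * 0.741 = 17.246 m^2
Step 4 — application rate: Q/A = 222.16/17.246 = 12.9 mm/hr
Therefore the application rate along the lateral = 12.9 mm/hr.


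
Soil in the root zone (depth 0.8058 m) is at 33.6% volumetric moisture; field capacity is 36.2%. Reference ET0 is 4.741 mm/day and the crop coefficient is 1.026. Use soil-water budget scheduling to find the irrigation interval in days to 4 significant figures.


Approach: apply soil-water budget scheduling, SMD = (FC-theta)/100*depth*1000; ETc = ET0*Kc; interval = SMD/ETc.
Step 1 — soil moisture deficit:
  SMD = (36.2 - 33.6)/100 * 0.8058 * 1000 = 20.9508 mm
Step 2 — daily crop ET (ETc = ET0*Kc):
  ETc = 4.741 * 1.026 = 4.86427 mm/day
Step 3 — irrigation interval (SMD/ETc):
  interval = 20.9508 / 4.86427 = 4.307 days
Therefore the irrigation interval = 4.307 days.


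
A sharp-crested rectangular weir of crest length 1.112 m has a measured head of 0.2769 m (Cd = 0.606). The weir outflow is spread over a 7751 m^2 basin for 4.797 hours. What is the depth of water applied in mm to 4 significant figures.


Approach: apply the rectangular weir equation with a volume-to-depth conversion, Q = (2/3)*Cd*L*sqrt(2g)*H^1.5; d = Q*t/A * 1000.
Step 1 — weir discharge:
  Q = (2/3)*0.606*1.112*sqrt(2*9.81)*0.2769^1.5 = 0.289948 m^3/s
Step 2 — volume: V = 0.289948 * 4.797*3600 = 5007.17 m^3
Step 3 — depth: d = V/A * 1000 = 5007.17/7751 * 1000 = 646.0 mm
Therefore the depth of water applied = 646.0 mm.


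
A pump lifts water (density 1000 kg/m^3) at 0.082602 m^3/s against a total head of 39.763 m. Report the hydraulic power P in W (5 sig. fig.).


Approach: apply the hydraulic power relation, P = rho*g*Q*H.
P = 1000 * 9.81 * 0.082602 * 39.763 = 32221 W
Therefore the hydraulic power P = 32221 W.


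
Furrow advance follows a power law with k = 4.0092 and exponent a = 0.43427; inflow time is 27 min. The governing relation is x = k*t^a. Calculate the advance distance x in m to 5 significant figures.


x = 4.0092 * 27^0.43427 = 16.775 m
Therefore the advance distance x = 16.775 m.


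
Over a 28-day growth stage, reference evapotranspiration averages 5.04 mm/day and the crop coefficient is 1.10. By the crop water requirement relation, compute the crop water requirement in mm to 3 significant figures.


Approach: apply the crop water requirement relation, CWR = ET0 * Kc * days.
CWR = 5.04 * 1.10 * 28 = 155 mm
Therefore the crop water requirement = 155 mm.


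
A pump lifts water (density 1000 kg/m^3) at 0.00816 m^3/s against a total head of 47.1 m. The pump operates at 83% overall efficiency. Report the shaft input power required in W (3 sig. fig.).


Approach: apply hydraulic power then efficiency conversion, P = rho*g*Q*H; P_in = P/eta.
Step 1 — hydraulic power (P = rho*g*Q*H):
  P = 1000 * 9.81 * 0.00816 * 47.1 = 3770.3 W
Step 2 — input power: P_in = P/eta = 3770.3 / 0.83 = 4540 W
Therefore the shaft input power required = 4540 W.


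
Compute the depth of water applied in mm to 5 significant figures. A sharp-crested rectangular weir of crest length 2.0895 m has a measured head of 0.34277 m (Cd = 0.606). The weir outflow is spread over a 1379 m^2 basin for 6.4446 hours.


Approach: apply the rectangular weir equation with a volume-to-depth conversion, Q = (2/3)*Cd*L*sqrt(2g)*H^1.5; d = Q*t/A * 1000.
Step 1 — weir discharge:
  Q = (2/3)*0.606*2.0895*sqrt(2*9.81)*0.34277^1.5 = 0.7503734 m^3/s
Step 2 — volume: V = 0.7503734 * 6.4446*3600 = 17409.08 m^3
Step 3 — depth: d = V/A * 1000 = 17409.08/1379 * 1000 = 12624 mm
Therefore the depth of water applied = 12624 mm.


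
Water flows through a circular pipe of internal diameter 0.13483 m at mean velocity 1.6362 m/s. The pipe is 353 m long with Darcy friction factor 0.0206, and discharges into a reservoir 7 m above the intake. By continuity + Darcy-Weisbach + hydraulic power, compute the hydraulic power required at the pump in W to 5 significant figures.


Approach: apply continuity + Darcy-Weisbach + hydraulic power, Q = A*v; hf = f*(L/D)*(v^2/(2g)); H = static + hf; P = rho*g*Q*H.
Step 1 — flow rate (continuity, Q = A*v):
  A = pi*(0.13483/2)^2 = 0.01427785 m^2
  Q = 0.01427785 * 1.6362 = 0.02336143 m^3/s
Step 2 — friction head loss (Darcy-Weisbach):
  hf = 0.0206 * (353/0.13483) * (1.6362^2 / (2*9.81))
  hf = 7.359176 m
Step 3 — total head: H = 7 + 7.359176 = 14.35918 m
Step 4 — hydraulic power (P = rho*g*Q*H):
  P = 1000 * 9.81 * 0.02336143 * 14.35918 = 3290.8 W
Therefore the hydraulic power required at the pump = 3290.8 W.


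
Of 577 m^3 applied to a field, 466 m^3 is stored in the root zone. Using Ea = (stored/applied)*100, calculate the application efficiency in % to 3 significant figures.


Ea = (466/577)*100 = 80.8 %
Therefore the application efficiency = 80.8 %.


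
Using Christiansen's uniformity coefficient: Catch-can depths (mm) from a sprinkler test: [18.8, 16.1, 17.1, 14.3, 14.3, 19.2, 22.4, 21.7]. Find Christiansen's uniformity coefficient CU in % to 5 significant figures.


Approach: apply Christiansen's uniformity coefficient, CU = (1 - mean_abs_deviation/mean)*100.
mean = 17.98750 mm
mean |d_i - mean| = 2.537500 mm
CU = (1 - 2.537500/17.98750)*100 = 85.893 %
Therefore Christiansen's uniformity coefficient CU = 85.893 %.


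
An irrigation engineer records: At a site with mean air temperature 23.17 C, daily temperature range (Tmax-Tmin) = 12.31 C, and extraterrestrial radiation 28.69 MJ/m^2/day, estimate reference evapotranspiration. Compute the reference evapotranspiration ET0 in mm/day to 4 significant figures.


Approach: apply the Hargreaves-Samani method, ET0 = 0.0023*(Tmean+17.8)*sqrt(Tmax-Tmin)*0.408*Ra.
ET0 = 0.0023*(23.17+17.8)*sqrt(12.31)*0.408*28.69 = 3.870 mm/day
Therefore the reference evapotranspiration ET0 = 3.870 mm/day.


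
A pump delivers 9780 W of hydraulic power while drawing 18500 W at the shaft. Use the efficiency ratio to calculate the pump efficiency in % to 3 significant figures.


Approach: apply the efficiency ratio, eta = (P_out/P_in)*100.
eta = (9780 / 18500) * 100 = 52.9 %
Therefore the pump efficiency = 52.9 %.


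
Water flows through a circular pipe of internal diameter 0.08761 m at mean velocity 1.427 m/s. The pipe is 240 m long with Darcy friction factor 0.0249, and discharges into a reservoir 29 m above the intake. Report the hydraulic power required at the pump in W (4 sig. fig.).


Approach: apply continuity + Darcy-Weisbach + hydraulic power, Q = A*v; hf = f*(L/D)*(v^2/(2g)); H = static + hf; P = rho*g*Q*H.
Step 1 — flow rate (continuity, Q = A*v):
  A = pi*(0.08761/2)^2 = 0.00602833 m^2
  Q = 0.00602833 * 1.427 = 0.00860243 m^3/s
Step 2 — friction head loss (Darcy-Weisbach):
  hf = 0.0249 * (240/0.08761) * (1.427^2 / (2*9.81))
  hf = 7.07955 m
Step 3 — total head: H = 29 + 7.07955 = 36.0796 m
Step 4 — hydraulic power (P = rho*g*Q*H):
  P = 1000 * 9.81 * 0.00860243 * 36.0796 = 3045 W
Therefore the hydraulic power required at the pump = 3045 W.


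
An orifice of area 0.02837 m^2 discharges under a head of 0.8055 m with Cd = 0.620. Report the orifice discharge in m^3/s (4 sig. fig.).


Approach: apply the orifice equation, Q = Cd*A*sqrt(2*g*h).
Q = 0.620 * 0.02837 * sqrt(2*9.81*0.8055) = 0.06993 m^3/s
Therefore the orifice discharge = 0.06993 m^3/s.


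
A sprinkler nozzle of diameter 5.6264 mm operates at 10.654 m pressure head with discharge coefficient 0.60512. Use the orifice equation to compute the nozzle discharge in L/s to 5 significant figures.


Approach: apply the orifice equation, Q = Cd*A*sqrt(2*g*h), A = pi*(d/2)^2.
A = pi*(5.6264e-3/2)^2 = 2.486286e-05 m^2
Q = 0.60512 * 2.486286e-05 * sqrt(2*9.81*10.654) * 1000 = 0.21752 L/s
Therefore the nozzle discharge = 0.21752 L/s.


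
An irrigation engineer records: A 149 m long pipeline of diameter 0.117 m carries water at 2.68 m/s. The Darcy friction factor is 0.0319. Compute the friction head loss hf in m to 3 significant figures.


Approach: apply the Darcy-Weisbach equation, hf = f*(L/D)*(v^2/(2g)).
hf = 0.0319 * (149/0.117) * (2.68^2 / (2*9.81))
hf = 14.9 m
Therefore the friction head loss hf = 14.9 m.


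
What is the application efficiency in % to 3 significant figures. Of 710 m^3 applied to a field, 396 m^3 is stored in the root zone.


Approach: apply the application efficiency ratio, Ea = (stored/applied)*100.
Ea = (396/710)*100 = 55.8 %
Therefore the application efficiency = 55.8 %.


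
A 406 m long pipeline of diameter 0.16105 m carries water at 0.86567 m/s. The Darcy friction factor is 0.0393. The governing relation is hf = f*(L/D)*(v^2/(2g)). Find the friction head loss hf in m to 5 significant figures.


hf = 0.0393 * (406/0.16105) * (0.86567^2 / (2*9.81))
hf = 3.7841 m
Therefore the friction head loss hf = 3.7841 m.


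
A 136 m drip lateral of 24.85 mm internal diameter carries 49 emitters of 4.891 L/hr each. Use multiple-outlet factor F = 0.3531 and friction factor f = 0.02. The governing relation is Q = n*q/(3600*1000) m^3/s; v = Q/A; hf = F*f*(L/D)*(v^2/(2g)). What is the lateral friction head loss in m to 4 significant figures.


Q = 49*4.891/(3600*1000) = 6.65719e-05 m^3/s
A = pi*(24.85e-3/2)^2 = 4.85001e-04 m^2, so v = Q/A = 0.137261 m/s
hf = 0.3531*0.02*(136/0.02485)*(0.137261^2/(2*9.81)) = 0.03711 m
Therefore the lateral friction head loss = 0.03711 m.


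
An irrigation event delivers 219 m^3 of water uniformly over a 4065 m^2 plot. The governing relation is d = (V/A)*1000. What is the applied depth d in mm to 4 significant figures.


d = (219 / 4065) * 1000 = 53.87 mm
Therefore the applied depth d = 53.87 mm.


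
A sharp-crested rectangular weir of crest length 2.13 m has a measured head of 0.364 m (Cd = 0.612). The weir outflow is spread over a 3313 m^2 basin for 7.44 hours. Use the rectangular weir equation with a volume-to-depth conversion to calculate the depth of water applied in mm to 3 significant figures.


Approach: apply the rectangular weir equation with a volume-to-depth conversion, Q = (2/3)*Cd*L*sqrt(2g)*H^1.5; d = Q*t/A * 1000.
Step 1 — weir discharge:
  Q = (2/3)*0.612*2.13*sqrt(2*9.81)*0.364^1.5 = 0.84536 m^3/s
Step 2 — volume: V = 0.84536 * 7.44*3600 = 22642 m^3
Step 3 — depth: d = V/A * 1000 = 22642/3313 * 1000 = 6830 mm
Therefore the depth of water applied = 6830 mm.


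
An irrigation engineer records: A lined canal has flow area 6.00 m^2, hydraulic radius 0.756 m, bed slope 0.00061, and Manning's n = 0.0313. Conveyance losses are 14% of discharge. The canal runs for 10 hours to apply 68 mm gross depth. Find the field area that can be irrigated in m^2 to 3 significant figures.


Approach: apply Manning's equation with a conveyance and depth budget, Q = (1/n)*A*R^(2/3)*S^(1/2); Q_field = Q*(1-loss); Area = Q_field*t/(d/1000).
Step 1 — canal discharge (Manning's equation):
  Q = (1/0.0313) * 6.00 * 0.756^(2/3) * 0.00061^(1/2) = 3.9290 m^3/s
Step 2 — delivered flow: Q_field = 3.9290*(1 - 14/100) = 3.3790 m^3/s
Step 3 — volume delivered: V = 3.3790 * 10*3600 = 121640 m^3
Step 4 — area served: A = V / (depth/1000) = 121640 / 0.068 = 1790000 m^2
Therefore the field area that can be irrigated = 1790000 m^2.


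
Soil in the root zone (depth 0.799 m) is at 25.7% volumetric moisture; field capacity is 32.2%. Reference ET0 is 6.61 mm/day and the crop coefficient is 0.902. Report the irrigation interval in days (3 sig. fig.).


Approach: apply soil-water budget scheduling, SMD = (FC-theta)/100*depth*1000; ETc = ET0*Kc; interval = SMD/ETc.
Step 1 — soil moisture deficit:
  SMD = (32.2 - 25.7)/100 * 0.799 * 1000 = 51.935 mm
Step 2 — daily crop ET (ETc = ET0*Kc):
  ETc = 6.61 * 0.902 = 5.9622 mm/day
Step 3 — irrigation interval (SMD/ETc):
  interval = 51.935 / 5.9622 = 8.71 days
Therefore the irrigation interval = 8.71 days.


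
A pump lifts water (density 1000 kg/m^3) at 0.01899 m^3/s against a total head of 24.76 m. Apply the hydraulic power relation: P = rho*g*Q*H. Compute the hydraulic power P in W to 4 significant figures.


P = 1000 * 9.81 * 0.01899 * 24.76 = 4613 W
Therefore the hydraulic power P = 4613 W.


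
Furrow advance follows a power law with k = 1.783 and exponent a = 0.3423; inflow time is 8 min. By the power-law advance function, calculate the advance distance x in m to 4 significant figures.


Approach: apply the power-law advance function, x = k*t^a.
x = 1.783 * 8^0.3423 = 3.633 m
Therefore the advance distance x = 3.633 m.


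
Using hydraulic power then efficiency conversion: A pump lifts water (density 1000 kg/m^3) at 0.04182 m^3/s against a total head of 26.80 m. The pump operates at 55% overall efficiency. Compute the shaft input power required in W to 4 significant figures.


Approach: apply hydraulic power then efficiency conversion, P = rho*g*Q*H; P_in = P/eta.
Step 1 — hydraulic power (P = rho*g*Q*H):
  P = 1000 * 9.81 * 0.04182 * 26.80 = 10994.8 W
Step 2 — input power: P_in = P/eta = 10994.8 / 0.55 = 19990 W
Therefore the shaft input power required = 19990 W.


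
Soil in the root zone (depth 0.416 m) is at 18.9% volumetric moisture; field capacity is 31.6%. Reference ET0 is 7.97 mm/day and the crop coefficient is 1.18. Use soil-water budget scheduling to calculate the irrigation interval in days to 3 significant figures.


Approach: apply soil-water budget scheduling, SMD = (FC-theta)/100*depth*1000; ETc = ET0*Kc; interval = SMD/ETc.
Step 1 — soil moisture deficit:
  SMD = (31.6 - 18.9)/100 * 0.416 * 1000 = 52.832 mm
Step 2 — daily crop ET (ETc = ET0*Kc):
  ETc = 7.97 * 1.18 = 9.4046 mm/day
Step 3 — irrigation interval (SMD/ETc):
  interval = 52.832 / 9.4046 = 5.62 days
Therefore the irrigation interval = 5.62 days.


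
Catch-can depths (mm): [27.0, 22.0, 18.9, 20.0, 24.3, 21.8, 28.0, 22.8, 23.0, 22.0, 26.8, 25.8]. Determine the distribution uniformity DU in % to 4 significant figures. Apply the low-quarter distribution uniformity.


Approach: apply the low-quarter distribution uniformity, DU = (mean of lowest quarter of readings / overall mean)*100.
sorted lowest 3 of 12: [18.9, 20.0, 21.8] -> mean = 20.2333 mm
overall mean = 23.5333 mm
DU = (20.2333/23.5333)*100 = 85.98 %
Therefore the distribution uniformity DU = 85.98 %.


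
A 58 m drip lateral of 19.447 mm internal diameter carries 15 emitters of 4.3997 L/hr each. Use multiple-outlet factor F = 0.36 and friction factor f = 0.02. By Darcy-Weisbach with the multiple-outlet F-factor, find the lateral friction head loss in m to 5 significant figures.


Approach: apply Darcy-Weisbach with the multiple-outlet F-factor, Q = n*q/(3600*1000) m^3/s; v = Q/A; hf = F*f*(L/D)*(v^2/(2g)).
Q = 15*4.3997/(3600*1000) = 1.833208e-05 m^3/s
A = pi*(19.447e-3/2)^2 = 2.970264e-04 m^2, so v = Q/A = 0.06171869 m/s
hf = 0.36*0.02*(58/0.019447)*(0.06171869^2/(2*9.81)) = 0.0041691 m
Therefore the lateral friction head loss = 0.0041691 m.


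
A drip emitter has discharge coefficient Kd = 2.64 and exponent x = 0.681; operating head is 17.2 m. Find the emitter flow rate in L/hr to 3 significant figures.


Approach: apply the emitter characteristic equation, q = Kd * h^x.
q = 2.64 * 17.2^0.681 = 18.3 L/hr
Therefore the emitter flow rate = 18.3 L/hr.


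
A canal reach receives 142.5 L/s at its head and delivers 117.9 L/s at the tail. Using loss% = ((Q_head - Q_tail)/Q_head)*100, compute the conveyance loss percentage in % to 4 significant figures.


loss = ((142.5 - 117.9)/142.5)*100 = 17.26 %
Therefore the conveyance loss percentage = 17.26 %.


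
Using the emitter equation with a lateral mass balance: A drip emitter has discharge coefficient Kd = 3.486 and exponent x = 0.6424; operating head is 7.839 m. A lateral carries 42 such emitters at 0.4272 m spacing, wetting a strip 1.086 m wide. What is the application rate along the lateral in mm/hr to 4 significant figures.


Approach: apply the emitter equation with a lateral mass balance, q = Kd*h^x; Q = n*q; rate = Q/(n*spacing*width).
Step 1 — single emitter flow (q = Kd*h^x):
  q = 3.486 * 7.839^0.6424 = 13.0858 L/hr
Step 2 — total lateral flow: Q = 42 * 13.0858 = 549.604 L/hr
Step 3 — wetted area: A = 42 * 0.4272 * 1.086 = 19.4854 m^2
Step 4 — application rate: Q/A = 549.604/19.4854 = 28.21 mm/hr
Therefore the application rate along the lateral = 28.21 mm/hr.


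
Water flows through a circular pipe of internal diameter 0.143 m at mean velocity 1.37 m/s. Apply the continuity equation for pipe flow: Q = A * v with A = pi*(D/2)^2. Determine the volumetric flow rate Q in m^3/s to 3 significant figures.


A = pi*(0.143/2)^2 = 0.016061 m^2
Q = 0.016061 * 1.37 = 0.0220 m^3/s
Therefore the volumetric flow rate Q = 0.0220 m^3/s.


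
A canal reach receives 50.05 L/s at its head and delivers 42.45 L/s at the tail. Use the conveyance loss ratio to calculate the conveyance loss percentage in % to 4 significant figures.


Approach: apply the conveyance loss ratio, loss% = ((Q_head - Q_tail)/Q_head)*100.
loss = ((50.05 - 42.45)/50.05)*100 = 15.18 %
Therefore the conveyance loss percentage = 15.18 %.
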